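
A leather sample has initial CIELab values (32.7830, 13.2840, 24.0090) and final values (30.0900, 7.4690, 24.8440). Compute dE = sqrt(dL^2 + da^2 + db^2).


dL = -2.6930, da = -5.8150, db = 0.8350
dE = sqrt((-2.6930)^2 + (-5.8150)^2 + 0.8350^2) = 6.4625


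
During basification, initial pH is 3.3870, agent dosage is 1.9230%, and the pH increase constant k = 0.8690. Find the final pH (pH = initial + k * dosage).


Formula: pH_final = pH_initial + k * base_pct
Substituting: pH_final = 3.3870 + 0.8690 * 1.9230
Result: 5.0581


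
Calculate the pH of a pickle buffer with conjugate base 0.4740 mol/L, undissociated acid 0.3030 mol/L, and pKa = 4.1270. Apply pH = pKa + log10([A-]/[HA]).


ratio = [A-] / [HA] = 0.4740 / 0.3030 = 1.5644
log10(ratio) = 0.1943
pH = pKa + log10(ratio) = 4.1270 + 0.1943 = 4.3213


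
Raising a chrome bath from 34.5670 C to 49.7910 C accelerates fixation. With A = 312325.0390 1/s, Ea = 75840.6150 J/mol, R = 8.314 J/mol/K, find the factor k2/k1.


T1 = 34.5670 + 273.15 = 307.7170 K; T2 = 49.7910 + 273.15 = 322.9410 K
k1 = A * exp(-Ea/(R*T1)) = 312325.0390 * exp(-75840.6150/(8.314*307.7170)) = 4.1713e-08 1/s
k2 = A * exp(-Ea/(R*T2)) = 312325.0390 * exp(-75840.6150/(8.314*322.9410)) = 1.6873e-07 1/s
k2/k1 = 1.6873e-07 / 4.1713e-08 = 4.0450


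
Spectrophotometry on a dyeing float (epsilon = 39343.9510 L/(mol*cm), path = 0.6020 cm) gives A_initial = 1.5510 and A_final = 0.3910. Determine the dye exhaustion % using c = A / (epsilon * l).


c_initial = A_i / (epsilon * l) = 1.5510 / (39343.9510 * 0.6020) = 6.5484e-05 mol/L
c_final = A_f / (epsilon * l) = 0.3910 / (39343.9510 * 0.6020) = 1.6508e-05 mol/L
Exhaustion = (c_initial - c_final) / c_initial * 100 = (6.5484e-05 - 1.6508e-05) / 6.5484e-05 * 100 = 74.7905 %


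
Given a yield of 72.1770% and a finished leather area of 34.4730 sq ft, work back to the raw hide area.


Formula: raw = finished * 100 / yield
Substituting: raw = 34.4730 * 100 / 72.1770
Result: 47.7618 sq ft


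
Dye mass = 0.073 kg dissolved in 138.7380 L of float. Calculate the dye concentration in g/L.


Formula: Conc = dye_mass(kg) / volume(L) * 1000
Substituting: Conc = 0.073 / 138.7380 * 1000
Result: 0.5262 g/L


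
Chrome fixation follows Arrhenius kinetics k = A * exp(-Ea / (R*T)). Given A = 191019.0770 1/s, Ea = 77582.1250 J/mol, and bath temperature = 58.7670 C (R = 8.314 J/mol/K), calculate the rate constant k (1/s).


T_K = T_C + 273.15 = 58.7670 + 273.15 = 331.9170 K
exponent = -Ea / (R * T_K) = -77582.1250 / (8.314 * 331.9170) = -28.1140
k = A * exp(exponent) = 191019.0770 * exp(-28.1140) = 1.1785e-07 1/s


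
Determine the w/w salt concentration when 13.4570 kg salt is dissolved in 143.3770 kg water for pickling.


Formula: Conc = salt / (water + salt) * 100
Substituting: Conc = 13.4570 / (143.3770 + 13.4570) * 100
Result: 8.5804 %


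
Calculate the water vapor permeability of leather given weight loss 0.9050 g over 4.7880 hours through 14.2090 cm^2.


Formula: WVP = loss / (area * time)
Substituting: WVP = 0.9050 / (14.2090 * 4.7880)
Result: 0.0133024 g/(cm^2*hr)


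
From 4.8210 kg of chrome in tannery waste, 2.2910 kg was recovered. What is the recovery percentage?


Formula: Recovery = recovered / input * 100
Substituting: Recovery = 2.2910 / 4.8210 * 100
Result: 47.5213 %


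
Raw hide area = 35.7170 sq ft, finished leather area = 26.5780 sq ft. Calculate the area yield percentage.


Formula: Yield = finished / raw * 100
Substituting: Yield = 26.5780 / 35.7170 * 100
Result: 74.4127 %


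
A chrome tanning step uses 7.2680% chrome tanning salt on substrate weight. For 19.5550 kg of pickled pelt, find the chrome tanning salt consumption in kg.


Formula: Chrome = substrate * pct / 100
Substituting: Chrome = 19.5550 * 7.2680 / 100
Result: 1.4213 kg


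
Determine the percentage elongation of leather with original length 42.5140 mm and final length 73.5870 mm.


Formula: Elongation = (Lf - L0) / L0 * 100
Substituting: Elongation = (73.5870 - 42.5140) / 42.5140 * 100
Result: 73.0889 %


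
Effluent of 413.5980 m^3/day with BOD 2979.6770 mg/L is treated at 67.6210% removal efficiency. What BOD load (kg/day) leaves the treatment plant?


Load_in = volume * conc / 1000 = 413.5980 * 2979.6770 / 1000 = 1232.3884 kg/day
Removed = Load_in * eff / 100 = 1232.3884 * 67.6210 / 100 = 833.3534 kg/day
Load_out = Load_in - Removed = 1232.3884 - 833.3534 = 399.0351 kg/day


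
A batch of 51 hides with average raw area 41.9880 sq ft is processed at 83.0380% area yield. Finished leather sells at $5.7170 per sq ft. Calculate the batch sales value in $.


Raw_total = N * avg_area = 51 * 41.9880 = 2141.3880 sq ft
Finished = Raw_total * yield / 100 = 2141.3880 * 83.0380 / 100 = 1778.1658 sq ft
Value = Finished * price = 1778.1658 * 5.7170 = 10165.7737 $


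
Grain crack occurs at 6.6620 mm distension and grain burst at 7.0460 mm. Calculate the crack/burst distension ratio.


Formula: Ratio = crack / burst
Substituting: Ratio = 6.6620 / 7.0460
Result: 0.9455


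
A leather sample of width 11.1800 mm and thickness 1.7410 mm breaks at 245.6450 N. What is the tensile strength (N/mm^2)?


Formula: TS = force / (width * thickness)
Substituting: TS = 245.6450 / (11.1800 * 1.7410)
Result: 12.6202 N/mm^2


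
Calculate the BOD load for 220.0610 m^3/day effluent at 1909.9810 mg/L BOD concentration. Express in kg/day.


Formula: BOD_load = volume * conc / 1000
Substituting: BOD_load = 220.0610 * 1909.9810 / 1000
Result: 420.3123 kg/day


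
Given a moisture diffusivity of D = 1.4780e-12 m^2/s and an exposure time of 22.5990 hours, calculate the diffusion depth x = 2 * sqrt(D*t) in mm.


t = 22.5990 hr * 3600 = 81356.4000 s
D * t = 1.4780e-12 * 81356.4000 = 1.2024e-07
x = 2 * sqrt(D*t) = 2 * sqrt(1.2024e-07) = 6.9353e-04 m = 0.6935 mm


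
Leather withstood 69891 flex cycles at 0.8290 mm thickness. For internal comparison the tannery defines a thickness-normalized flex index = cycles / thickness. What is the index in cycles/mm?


Formula: Index = cycles / thickness
Substituting: Index = 69891 / 0.8290
Result: 84307.5995 cycles/mm


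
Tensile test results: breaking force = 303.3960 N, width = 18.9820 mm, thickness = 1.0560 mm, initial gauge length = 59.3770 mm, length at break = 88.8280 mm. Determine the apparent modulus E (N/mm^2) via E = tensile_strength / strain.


TS = F / (w * t) = 303.3960 / (18.9820 * 1.0560) = 15.1358 N/mm^2
strain = (Lf - L0) / L0 = (88.8280 - 59.3770) / 59.3770 = 0.4960
E = TS / strain = 15.1358 / 0.4960 = 30.5156 N/mm^2


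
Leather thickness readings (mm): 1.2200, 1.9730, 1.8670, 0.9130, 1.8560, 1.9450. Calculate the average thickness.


Formula: Average = sum / n
Substituting: Average = 9.7740 / 6
Result: 1.6290 mm


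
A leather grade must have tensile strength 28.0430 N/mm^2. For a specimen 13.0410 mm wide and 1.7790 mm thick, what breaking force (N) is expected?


Formula: F = TS * w * t
Substituting: F = 28.0430 * 13.0410 * 1.7790
Result: 650.5959 N


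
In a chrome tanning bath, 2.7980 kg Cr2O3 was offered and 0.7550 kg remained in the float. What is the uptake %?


Formula: Uptake = (offered - residual) / offered * 100
Substituting: Uptake = (2.7980 - 0.7550) / 2.7980 * 100
Result: 73.0164 %


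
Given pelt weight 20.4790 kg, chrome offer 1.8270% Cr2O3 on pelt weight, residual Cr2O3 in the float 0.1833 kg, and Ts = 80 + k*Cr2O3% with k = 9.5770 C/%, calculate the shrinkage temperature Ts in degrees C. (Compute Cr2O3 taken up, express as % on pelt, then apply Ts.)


Offered = pelt * offer_pct / 100 = 20.4790 * 1.8270 / 100 = 0.3742 kg
Uptake = offered - residual = 0.3742 - 0.1833 = 0.1909 kg
Cr2O3% on pelt = uptake / pelt * 100 = 0.1909 / 20.4790 * 100 = 0.9319 %
Ts = 80 + k * Cr2O3% = 80 + 9.5770 * 0.9319 = 88.9252 C


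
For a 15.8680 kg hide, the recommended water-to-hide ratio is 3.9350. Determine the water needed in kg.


Formula: Water = hide_weight * ratio
Substituting: Water = 15.8680 * 3.9350
Result: 62.4406 kg


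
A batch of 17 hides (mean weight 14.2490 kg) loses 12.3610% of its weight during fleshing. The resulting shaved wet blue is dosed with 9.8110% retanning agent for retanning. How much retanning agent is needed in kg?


Total_raw = N * avg_wt = 17 * 14.2490 = 242.2330 kg
Substrate = Total_raw * (1 - loss/100) = 242.2330 * (1 - 12.3610/100) = 212.2906 kg
Retan = Substrate * pct / 100 = 212.2906 * 9.8110 / 100 = 20.8278 kg


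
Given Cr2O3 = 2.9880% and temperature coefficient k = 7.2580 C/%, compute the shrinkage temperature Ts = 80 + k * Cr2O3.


Formula: Ts = 80 + k * Cr2O3
Substituting: Ts = 80 + 7.2580 * 2.9880
Result: 101.6869 C


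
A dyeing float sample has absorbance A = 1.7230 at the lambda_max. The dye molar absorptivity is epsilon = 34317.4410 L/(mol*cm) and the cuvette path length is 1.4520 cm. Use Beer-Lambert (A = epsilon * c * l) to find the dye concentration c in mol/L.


Formula: c = A / (epsilon * l)
Substituting: c = 1.7230 / (34317.4410 * 1.4520)
Result: 3.4578e-05 mol/L


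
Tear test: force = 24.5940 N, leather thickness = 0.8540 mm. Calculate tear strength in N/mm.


Formula: Tear strength = force / thickness
Substituting: Tear strength = 24.5940 / 0.8540
Result: 28.7986 N/mm


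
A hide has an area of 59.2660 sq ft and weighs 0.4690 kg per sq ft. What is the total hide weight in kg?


Formula: Weight = area * weight_per_sqft
Substituting: Weight = 59.2660 * 0.4690
Result: 27.7958 kg


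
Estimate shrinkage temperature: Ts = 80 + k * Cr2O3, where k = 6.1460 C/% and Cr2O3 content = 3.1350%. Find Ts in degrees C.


Formula: Ts = 80 + k * Cr2O3
Substituting: Ts = 80 + 6.1460 * 3.1350
Result: 99.2677 C


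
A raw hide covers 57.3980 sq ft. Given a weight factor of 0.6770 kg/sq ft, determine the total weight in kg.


Formula: Weight = area * weight_per_sqft
Substituting: Weight = 57.3980 * 0.6770
Result: 38.8584 kg


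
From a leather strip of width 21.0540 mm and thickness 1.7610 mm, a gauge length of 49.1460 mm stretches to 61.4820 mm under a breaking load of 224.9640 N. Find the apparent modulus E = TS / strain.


TS = F / (w * t) = 224.9640 / (21.0540 * 1.7610) = 6.0676 N/mm^2
strain = (Lf - L0) / L0 = (61.4820 - 49.1460) / 49.1460 = 0.2510
E = TS / strain = 6.0676 / 0.2510 = 24.1731 N/mm^2


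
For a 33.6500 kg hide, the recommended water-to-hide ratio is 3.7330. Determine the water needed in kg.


Formula: Water = hide_weight * ratio
Substituting: Water = 33.6500 * 3.7330
Result: 125.6154 kg


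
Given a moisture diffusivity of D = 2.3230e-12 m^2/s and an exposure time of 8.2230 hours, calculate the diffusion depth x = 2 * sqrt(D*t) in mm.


t = 8.2230 hr * 3600 = 29602.8000 s
D * t = 2.3230e-12 * 29602.8000 = 6.8767e-08
x = 2 * sqrt(D*t) = 2 * sqrt(6.8767e-08) = 5.2447e-04 m = 0.5245 mm


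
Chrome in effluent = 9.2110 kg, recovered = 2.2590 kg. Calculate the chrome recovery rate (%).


Formula: Recovery = recovered / input * 100
Substituting: Recovery = 2.2590 / 9.2110 * 100
Result: 24.5250 %


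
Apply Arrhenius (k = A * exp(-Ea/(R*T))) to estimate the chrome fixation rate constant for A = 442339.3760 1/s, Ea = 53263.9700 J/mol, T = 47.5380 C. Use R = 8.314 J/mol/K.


T_K = T_C + 273.15 = 47.5380 + 273.15 = 320.6880 K
exponent = -Ea / (R * T_K) = -53263.9700 / (8.314 * 320.6880) = -19.9775
k = A * exp(exponent) = 442339.3760 * exp(-19.9775) = 9.3249e-04 1/s


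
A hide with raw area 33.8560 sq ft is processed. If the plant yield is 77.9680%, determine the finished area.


Formula: finished = raw * yield / 100
Substituting: finished = 33.8560 * 77.9680 / 100
Result: 26.3968 sq ft


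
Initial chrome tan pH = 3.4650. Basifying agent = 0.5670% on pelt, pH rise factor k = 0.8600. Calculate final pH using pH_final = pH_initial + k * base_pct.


Formula: pH_final = pH_initial + k * base_pct
Substituting: pH_final = 3.4650 + 0.8600 * 0.5670
Result: 3.9526


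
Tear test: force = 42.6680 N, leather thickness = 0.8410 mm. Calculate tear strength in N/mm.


Formula: Tear strength = force / thickness
Substituting: Tear strength = 42.6680 / 0.8410
Result: 50.7348 N/mm


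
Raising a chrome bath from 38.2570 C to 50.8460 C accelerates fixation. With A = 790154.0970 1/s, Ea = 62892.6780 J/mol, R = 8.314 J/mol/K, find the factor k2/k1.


T1 = 38.2570 + 273.15 = 311.4070 K; T2 = 50.8460 + 273.15 = 323.9960 K
k1 = A * exp(-Ea/(R*T1)) = 790154.0970 * exp(-62892.6780/(8.314*311.4070)) = 2.2278e-05 1/s
k2 = A * exp(-Ea/(R*T2)) = 790154.0970 * exp(-62892.6780/(8.314*323.9960)) = 5.7252e-05 1/s
k2/k1 = 5.7252e-05 / 2.2278e-05 = 2.5699


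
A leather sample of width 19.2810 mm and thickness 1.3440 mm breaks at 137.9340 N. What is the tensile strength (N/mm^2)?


Formula: TS = force / (width * thickness)
Substituting: TS = 137.9340 / (19.2810 * 1.3440)
Result: 5.3228 N/mm^2


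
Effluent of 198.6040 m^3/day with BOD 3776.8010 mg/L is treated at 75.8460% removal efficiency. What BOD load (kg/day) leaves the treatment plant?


Load_in = volume * conc / 1000 = 198.6040 * 3776.8010 / 1000 = 750.0878 kg/day
Removed = Load_in * eff / 100 = 750.0878 * 75.8460 / 100 = 568.9116 kg/day
Load_out = Load_in - Removed = 750.0878 - 568.9116 = 181.1762 kg/day


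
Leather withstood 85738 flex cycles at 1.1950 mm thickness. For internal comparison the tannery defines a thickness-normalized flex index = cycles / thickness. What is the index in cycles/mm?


Formula: Index = cycles / thickness
Substituting: Index = 85738 / 1.1950
Result: 71747.2803 cycles/mm


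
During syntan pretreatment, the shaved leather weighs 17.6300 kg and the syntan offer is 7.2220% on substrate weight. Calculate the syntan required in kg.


Formula: Syntan = substrate * pct / 100
Substituting: Syntan = 17.6300 * 7.2220 / 100
Result: 1.2732 kg


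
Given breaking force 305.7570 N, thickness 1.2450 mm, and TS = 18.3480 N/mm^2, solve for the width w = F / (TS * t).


Formula: w = F / (TS * t)
Substituting: w = 305.7570 / (18.3480 * 1.2450)
Result: 13.3850 mm


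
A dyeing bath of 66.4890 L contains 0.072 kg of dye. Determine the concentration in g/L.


Formula: Conc = dye_mass(kg) / volume(L) * 1000
Substituting: Conc = 0.072 / 66.4890 * 1000
Result: 1.0829 g/L


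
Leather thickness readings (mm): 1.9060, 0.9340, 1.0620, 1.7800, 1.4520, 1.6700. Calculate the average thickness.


Formula: Average = sum / n
Substituting: Average = 8.8040 / 6
Result: 1.4673 mm


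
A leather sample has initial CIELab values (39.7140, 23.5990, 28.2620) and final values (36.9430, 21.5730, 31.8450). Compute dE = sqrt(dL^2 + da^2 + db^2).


dL = -2.7710, da = -2.0260, db = 3.5830
dE = sqrt((-2.7710)^2 + (-2.0260)^2 + 3.5830^2) = 4.9620


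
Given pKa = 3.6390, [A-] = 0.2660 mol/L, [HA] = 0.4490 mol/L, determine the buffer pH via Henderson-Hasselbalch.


ratio = [A-] / [HA] = 0.2660 / 0.4490 = 0.5924
log10(ratio) = -0.2274
pH = pKa + log10(ratio) = 3.6390 - 0.2274 = 3.4116


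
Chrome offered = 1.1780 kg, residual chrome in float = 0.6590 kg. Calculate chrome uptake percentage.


Formula: Uptake = (offered - residual) / offered * 100
Substituting: Uptake = (1.1780 - 0.6590) / 1.1780 * 100
Result: 44.0577 %


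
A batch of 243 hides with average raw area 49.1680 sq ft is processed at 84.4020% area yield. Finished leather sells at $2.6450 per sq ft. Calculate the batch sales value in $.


Raw_total = N * avg_area = 243 * 49.1680 = 11947.8240 sq ft
Finished = Raw_total * yield / 100 = 11947.8240 * 84.4020 / 100 = 10084.2024 sq ft
Value = Finished * price = 10084.2024 * 2.6450 = 26672.7154 $


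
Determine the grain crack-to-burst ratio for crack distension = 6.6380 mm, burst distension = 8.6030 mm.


Formula: Ratio = crack / burst
Substituting: Ratio = 6.6380 / 8.6030
Result: 0.7716


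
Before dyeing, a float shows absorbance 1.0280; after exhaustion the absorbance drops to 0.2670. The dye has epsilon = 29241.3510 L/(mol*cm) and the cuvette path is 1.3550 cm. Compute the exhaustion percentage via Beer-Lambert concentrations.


c_initial = A_i / (epsilon * l) = 1.0280 / (29241.3510 * 1.3550) = 2.5945e-05 mol/L
c_final = A_f / (epsilon * l) = 0.2670 / (29241.3510 * 1.3550) = 6.7387e-06 mol/L
Exhaustion = (c_initial - c_final) / c_initial * 100 = (2.5945e-05 - 6.7387e-06) / 2.5945e-05 * 100 = 74.0272 %


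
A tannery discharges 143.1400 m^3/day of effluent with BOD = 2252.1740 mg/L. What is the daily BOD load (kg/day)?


Formula: BOD_load = volume * conc / 1000
Substituting: BOD_load = 143.1400 * 2252.1740 / 1000
Result: 322.3762 kg/day


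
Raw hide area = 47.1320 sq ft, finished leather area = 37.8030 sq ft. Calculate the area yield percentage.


Formula: Yield = finished / raw * 100
Substituting: Yield = 37.8030 / 47.1320 * 100
Result: 80.2067 %


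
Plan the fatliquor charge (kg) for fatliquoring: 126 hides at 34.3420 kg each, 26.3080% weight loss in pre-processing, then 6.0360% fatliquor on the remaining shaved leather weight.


Total_raw = N * avg_wt = 126 * 34.3420 = 4327.0920 kg
Substrate = Total_raw * (1 - loss/100) = 4327.0920 * (1 - 26.3080/100) = 3188.7206 kg
Fat = Substrate * pct / 100 = 3188.7206 * 6.0360 / 100 = 192.4712 kg


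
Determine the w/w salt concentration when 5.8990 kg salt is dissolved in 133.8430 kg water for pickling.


Formula: Conc = salt / (water + salt) * 100
Substituting: Conc = 5.8990 / (133.8430 + 5.8990) * 100
Result: 4.2214 %


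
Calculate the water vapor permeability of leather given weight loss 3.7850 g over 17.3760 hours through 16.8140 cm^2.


Formula: WVP = loss / (area * time)
Substituting: WVP = 3.7850 / (16.8140 * 17.3760)
Result: 0.0129552 g/(cm^2*hr)


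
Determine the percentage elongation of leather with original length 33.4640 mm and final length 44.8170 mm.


Formula: Elongation = (Lf - L0) / L0 * 100
Substituting: Elongation = (44.8170 - 33.4640) / 33.4640 * 100
Result: 33.9260 %


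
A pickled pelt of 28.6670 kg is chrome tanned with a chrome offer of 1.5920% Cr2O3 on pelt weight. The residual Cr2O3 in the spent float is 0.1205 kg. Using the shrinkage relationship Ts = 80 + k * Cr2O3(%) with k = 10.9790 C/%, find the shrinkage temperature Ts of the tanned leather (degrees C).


Offered = pelt * offer_pct / 100 = 28.6670 * 1.5920 / 100 = 0.4564 kg
Uptake = offered - residual = 0.4564 - 0.1205 = 0.3359 kg
Cr2O3% on pelt = uptake / pelt * 100 = 0.3359 / 28.6670 * 100 = 1.1717 %
Ts = 80 + k * Cr2O3% = 80 + 10.9790 * 1.1717 = 92.8636 C


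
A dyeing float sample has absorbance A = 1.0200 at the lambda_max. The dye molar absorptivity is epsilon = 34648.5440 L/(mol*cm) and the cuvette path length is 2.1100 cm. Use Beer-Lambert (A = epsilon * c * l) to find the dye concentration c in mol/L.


Formula: c = A / (epsilon * l)
Substituting: c = 1.0200 / (34648.5440 * 2.1100)
Result: 1.3952e-05 mol/L


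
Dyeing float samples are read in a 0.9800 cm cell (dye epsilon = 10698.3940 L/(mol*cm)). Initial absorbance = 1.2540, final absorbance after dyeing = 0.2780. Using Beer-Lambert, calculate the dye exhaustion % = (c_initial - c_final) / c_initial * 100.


c_initial = A_i / (epsilon * l) = 1.2540 / (10698.3940 * 0.9800) = 1.1961e-04 mol/L
c_final = A_f / (epsilon * l) = 0.2780 / (10698.3940 * 0.9800) = 2.6516e-05 mol/L
Exhaustion = (c_initial - c_final) / c_initial * 100 = (1.1961e-04 - 2.6516e-05) / 1.1961e-04 * 100 = 77.8309 %


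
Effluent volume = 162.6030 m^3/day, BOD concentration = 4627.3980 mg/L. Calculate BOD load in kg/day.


Formula: BOD_load = volume * conc / 1000
Substituting: BOD_load = 162.6030 * 4627.3980 / 1000
Result: 752.4288 kg/day


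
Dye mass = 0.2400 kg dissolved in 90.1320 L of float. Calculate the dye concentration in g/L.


Formula: Conc = dye_mass(kg) / volume(L) * 1000
Substituting: Conc = 0.2400 / 90.1320 * 1000
Result: 2.6628 g/L


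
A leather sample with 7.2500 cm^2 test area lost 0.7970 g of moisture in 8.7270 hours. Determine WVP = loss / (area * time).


Formula: WVP = loss / (area * time)
Substituting: WVP = 0.7970 / (7.2500 * 8.7270)
Result: 0.0125967 g/(cm^2*hr)


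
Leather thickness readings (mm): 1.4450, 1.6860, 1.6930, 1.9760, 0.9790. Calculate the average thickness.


Formula: Average = sum / n
Substituting: Average = 7.7790 / 5
Result: 1.5558 mm


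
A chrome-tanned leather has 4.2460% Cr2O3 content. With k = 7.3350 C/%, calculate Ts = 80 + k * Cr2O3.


Formula: Ts = 80 + k * Cr2O3
Substituting: Ts = 80 + 7.3350 * 4.2460
Result: 111.1444 C


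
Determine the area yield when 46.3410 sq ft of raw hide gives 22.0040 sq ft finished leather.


Formula: Yield = finished / raw * 100
Substituting: Yield = 22.0040 / 46.3410 * 100
Result: 47.4828 %


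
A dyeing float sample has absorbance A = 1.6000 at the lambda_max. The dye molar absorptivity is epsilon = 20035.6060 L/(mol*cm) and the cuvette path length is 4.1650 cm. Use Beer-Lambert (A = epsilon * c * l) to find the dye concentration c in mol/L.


Formula: c = A / (epsilon * l)
Substituting: c = 1.6000 / (20035.6060 * 4.1650)
Result: 1.9174e-05 mol/L


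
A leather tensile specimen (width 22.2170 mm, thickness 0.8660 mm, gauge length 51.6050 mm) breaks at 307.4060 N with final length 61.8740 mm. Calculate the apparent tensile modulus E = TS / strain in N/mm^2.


TS = F / (w * t) = 307.4060 / (22.2170 * 0.8660) = 15.9775 N/mm^2
strain = (Lf - L0) / L0 = (61.8740 - 51.6050) / 51.6050 = 0.1990
E = TS / strain = 15.9775 / 0.1990 = 80.2921 N/mm^2


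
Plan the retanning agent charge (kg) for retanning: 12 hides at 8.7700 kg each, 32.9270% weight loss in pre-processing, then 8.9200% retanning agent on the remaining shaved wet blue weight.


Total_raw = N * avg_wt = 12 * 8.7700 = 105.2400 kg
Substrate = Total_raw * (1 - loss/100) = 105.2400 * (1 - 32.9270/100) = 70.5876 kg
Retan = Substrate * pct / 100 = 70.5876 * 8.9200 / 100 = 6.2964 kg


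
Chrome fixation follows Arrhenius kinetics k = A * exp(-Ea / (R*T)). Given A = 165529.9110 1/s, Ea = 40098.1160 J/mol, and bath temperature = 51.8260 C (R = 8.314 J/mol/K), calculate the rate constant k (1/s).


T_K = T_C + 273.15 = 51.8260 + 273.15 = 324.9760 K
exponent = -Ea / (R * T_K) = -40098.1160 / (8.314 * 324.9760) = -14.8410
k = A * exp(exponent) = 165529.9110 * exp(-14.8410) = 0.0593635 1/s


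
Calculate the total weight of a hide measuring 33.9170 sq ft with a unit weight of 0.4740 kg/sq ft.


Formula: Weight = area * weight_per_sqft
Substituting: Weight = 33.9170 * 0.4740
Result: 16.0767 kg


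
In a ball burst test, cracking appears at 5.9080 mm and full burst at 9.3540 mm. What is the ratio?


Formula: Ratio = crack / burst
Substituting: Ratio = 5.9080 / 9.3540
Result: 0.6316


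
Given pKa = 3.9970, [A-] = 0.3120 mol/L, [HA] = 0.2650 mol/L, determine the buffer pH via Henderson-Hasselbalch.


ratio = [A-] / [HA] = 0.3120 / 0.2650 = 1.1774
log10(ratio) = 0.0709087
pH = pKa + log10(ratio) = 3.9970 + 0.0709087 = 4.0679


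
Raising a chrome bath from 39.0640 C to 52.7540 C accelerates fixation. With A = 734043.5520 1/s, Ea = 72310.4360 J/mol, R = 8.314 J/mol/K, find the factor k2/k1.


T1 = 39.0640 + 273.15 = 312.2140 K; T2 = 52.7540 + 273.15 = 325.9040 K
k1 = A * exp(-Ea/(R*T1)) = 734043.5520 * exp(-72310.4360/(8.314*312.2140)) = 5.8541e-07 1/s
k2 = A * exp(-Ea/(R*T2)) = 734043.5520 * exp(-72310.4360/(8.314*325.9040)) = 1.8865e-06 1/s
k2/k1 = 1.8865e-06 / 5.8541e-07 = 3.2226


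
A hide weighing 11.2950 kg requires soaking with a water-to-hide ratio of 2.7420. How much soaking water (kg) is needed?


Formula: Water = hide_weight * ratio
Substituting: Water = 11.2950 * 2.7420
Result: 30.9709 kg


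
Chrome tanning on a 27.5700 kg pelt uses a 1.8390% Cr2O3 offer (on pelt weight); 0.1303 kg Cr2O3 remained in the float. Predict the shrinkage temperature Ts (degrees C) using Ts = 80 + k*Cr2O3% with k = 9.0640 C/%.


Offered = pelt * offer_pct / 100 = 27.5700 * 1.8390 / 100 = 0.5070 kg
Uptake = offered - residual = 0.5070 - 0.1303 = 0.3767 kg
Cr2O3% on pelt = uptake / pelt * 100 = 0.3767 / 27.5700 * 100 = 1.3664 %
Ts = 80 + k * Cr2O3% = 80 + 9.0640 * 1.3664 = 92.3849 C


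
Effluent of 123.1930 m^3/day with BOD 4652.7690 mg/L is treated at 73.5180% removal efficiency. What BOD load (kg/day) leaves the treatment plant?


Load_in = volume * conc / 1000 = 123.1930 * 4652.7690 / 1000 = 573.1886 kg/day
Removed = Load_in * eff / 100 = 573.1886 * 73.5180 / 100 = 421.3968 kg/day
Load_out = Load_in - Removed = 573.1886 - 421.3968 = 151.7918 kg/day


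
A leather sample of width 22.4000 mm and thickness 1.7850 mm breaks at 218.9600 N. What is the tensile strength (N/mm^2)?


Formula: TS = force / (width * thickness)
Substituting: TS = 218.9600 / (22.4000 * 1.7850)
Result: 5.4762 N/mm^2


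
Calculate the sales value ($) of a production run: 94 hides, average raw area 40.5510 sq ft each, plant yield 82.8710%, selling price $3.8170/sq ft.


Raw_total = N * avg_area = 94 * 40.5510 = 3811.7940 sq ft
Finished = Raw_total * yield / 100 = 3811.7940 * 82.8710 / 100 = 3158.8718 sq ft
Value = Finished * price = 3158.8718 * 3.8170 = 12057.4137 $


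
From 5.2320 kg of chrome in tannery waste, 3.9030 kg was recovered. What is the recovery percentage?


Formula: Recovery = recovered / input * 100
Substituting: Recovery = 3.9030 / 5.2320 * 100
Result: 74.5986 %


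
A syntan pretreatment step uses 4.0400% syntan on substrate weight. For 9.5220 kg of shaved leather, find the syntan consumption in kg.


Formula: Syntan = substrate * pct / 100
Substituting: Syntan = 9.5220 * 4.0400 / 100
Result: 0.3847 kg


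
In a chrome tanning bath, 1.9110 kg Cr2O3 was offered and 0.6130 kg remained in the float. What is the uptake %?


Formula: Uptake = (offered - residual) / offered * 100
Substituting: Uptake = (1.9110 - 0.6130) / 1.9110 * 100
Result: 67.9226 %


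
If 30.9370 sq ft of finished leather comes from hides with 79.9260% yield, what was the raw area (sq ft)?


Formula: raw = finished * 100 / yield
Substituting: raw = 30.9370 * 100 / 79.9260
Result: 38.7071 sq ft


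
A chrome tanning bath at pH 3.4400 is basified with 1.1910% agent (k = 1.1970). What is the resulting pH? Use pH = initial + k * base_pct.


Formula: pH_final = pH_initial + k * base_pct
Substituting: pH_final = 3.4400 + 1.1970 * 1.1910
Result: 4.8656


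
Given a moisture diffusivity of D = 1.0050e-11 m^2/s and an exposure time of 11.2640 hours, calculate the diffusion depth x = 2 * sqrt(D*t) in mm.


t = 11.2640 hr * 3600 = 40550.4000 s
D * t = 1.0050e-11 * 40550.4000 = 4.0753e-07
x = 2 * sqrt(D*t) = 2 * sqrt(4.0753e-07) = 0.00127676 m = 1.2768 mm


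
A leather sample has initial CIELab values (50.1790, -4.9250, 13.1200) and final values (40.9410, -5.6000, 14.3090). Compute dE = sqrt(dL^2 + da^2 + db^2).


dL = -9.2380, da = -0.6750, db = 1.1890
dE = sqrt((-9.2380)^2 + (-0.6750)^2 + 1.1890^2) = 9.3386


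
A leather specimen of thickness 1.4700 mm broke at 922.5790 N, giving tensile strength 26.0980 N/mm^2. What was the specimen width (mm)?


Formula: w = F / (TS * t)
Substituting: w = 922.5790 / (26.0980 * 1.4700)
Result: 24.0480 mm


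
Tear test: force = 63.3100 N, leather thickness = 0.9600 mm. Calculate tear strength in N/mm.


Formula: Tear strength = force / thickness
Substituting: Tear strength = 63.3100 / 0.9600
Result: 65.9479 N/mm


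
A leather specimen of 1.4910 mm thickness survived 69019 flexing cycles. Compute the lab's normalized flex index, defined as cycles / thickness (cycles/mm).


Formula: Index = cycles / thickness
Substituting: Index = 69019 / 1.4910
Result: 46290.4091 cycles/mm


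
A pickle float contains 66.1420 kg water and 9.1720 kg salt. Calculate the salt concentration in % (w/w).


Formula: Conc = salt / (water + salt) * 100
Substituting: Conc = 9.1720 / (66.1420 + 9.1720) * 100
Result: 12.1783 %


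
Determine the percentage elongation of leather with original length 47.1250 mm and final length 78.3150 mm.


Formula: Elongation = (Lf - L0) / L0 * 100
Substituting: Elongation = (78.3150 - 47.1250) / 47.1250 * 100
Result: 66.1857 %


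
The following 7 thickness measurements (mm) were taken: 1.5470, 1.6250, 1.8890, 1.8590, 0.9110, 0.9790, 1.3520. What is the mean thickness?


Formula: Average = sum / n
Substituting: Average = 10.1620 / 7
Result: 1.4517 mm


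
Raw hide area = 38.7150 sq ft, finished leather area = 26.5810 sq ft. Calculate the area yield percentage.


Formula: Yield = finished / raw * 100
Substituting: Yield = 26.5810 / 38.7150 * 100
Result: 68.6581 %


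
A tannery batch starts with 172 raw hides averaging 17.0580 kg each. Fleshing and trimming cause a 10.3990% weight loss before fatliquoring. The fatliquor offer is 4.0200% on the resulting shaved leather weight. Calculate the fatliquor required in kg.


Total_raw = N * avg_wt = 172 * 17.0580 = 2933.9760 kg
Substrate = Total_raw * (1 - loss/100) = 2933.9760 * (1 - 10.3990/100) = 2628.8718 kg
Fat = Substrate * pct / 100 = 2628.8718 * 4.0200 / 100 = 105.6806 kg


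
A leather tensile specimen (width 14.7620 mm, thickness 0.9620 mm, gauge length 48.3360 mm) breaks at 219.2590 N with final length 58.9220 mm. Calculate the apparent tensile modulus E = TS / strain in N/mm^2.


TS = F / (w * t) = 219.2590 / (14.7620 * 0.9620) = 15.4396 N/mm^2
strain = (Lf - L0) / L0 = (58.9220 - 48.3360) / 48.3360 = 0.2190
E = TS / strain = 15.4396 / 0.2190 = 70.4979 N/mm^2


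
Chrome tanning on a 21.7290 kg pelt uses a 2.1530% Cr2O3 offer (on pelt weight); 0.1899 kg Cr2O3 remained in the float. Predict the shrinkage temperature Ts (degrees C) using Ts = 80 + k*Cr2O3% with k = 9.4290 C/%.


Offered = pelt * offer_pct / 100 = 21.7290 * 2.1530 / 100 = 0.4678 kg
Uptake = offered - residual = 0.4678 - 0.1899 = 0.2779 kg
Cr2O3% on pelt = uptake / pelt * 100 = 0.2779 / 21.7290 * 100 = 1.2791 %
Ts = 80 + k * Cr2O3% = 80 + 9.4290 * 1.2791 = 92.0602 C


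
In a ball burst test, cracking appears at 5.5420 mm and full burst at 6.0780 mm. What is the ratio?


Formula: Ratio = crack / burst
Substituting: Ratio = 5.5420 / 6.0780
Result: 0.9118


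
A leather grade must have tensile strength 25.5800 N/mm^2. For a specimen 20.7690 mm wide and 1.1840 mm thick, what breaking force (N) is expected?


Formula: F = TS * w * t
Substituting: F = 25.5800 * 20.7690 * 1.1840
Result: 629.0249 N


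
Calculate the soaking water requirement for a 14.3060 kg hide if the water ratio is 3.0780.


Formula: Water = hide_weight * ratio
Substituting: Water = 14.3060 * 3.0780
Result: 44.0339 kg


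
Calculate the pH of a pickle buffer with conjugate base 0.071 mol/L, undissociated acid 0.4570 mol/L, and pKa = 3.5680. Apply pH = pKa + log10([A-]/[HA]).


ratio = [A-] / [HA] = 0.071 / 0.4570 = 0.1554
log10(ratio) = -0.8087
pH = pKa + log10(ratio) = 3.5680 - 0.8087 = 2.7593


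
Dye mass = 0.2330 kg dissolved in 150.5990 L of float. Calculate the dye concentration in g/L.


Formula: Conc = dye_mass(kg) / volume(L) * 1000
Substituting: Conc = 0.2330 / 150.5990 * 1000
Result: 1.5472 g/L


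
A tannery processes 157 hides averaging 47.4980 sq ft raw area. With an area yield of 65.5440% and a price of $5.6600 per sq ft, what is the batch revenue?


Raw_total = N * avg_area = 157 * 47.4980 = 7457.1860 sq ft
Finished = Raw_total * yield / 100 = 7457.1860 * 65.5440 / 100 = 4887.7380 sq ft
Value = Finished * price = 4887.7380 * 5.6600 = 27664.5970 $


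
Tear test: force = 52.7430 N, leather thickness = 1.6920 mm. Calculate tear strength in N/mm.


Formula: Tear strength = force / thickness
Substituting: Tear strength = 52.7430 / 1.6920
Result: 31.1720 N/mm


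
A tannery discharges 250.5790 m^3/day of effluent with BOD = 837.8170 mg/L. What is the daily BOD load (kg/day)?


Formula: BOD_load = volume * conc / 1000
Substituting: BOD_load = 250.5790 * 837.8170 / 1000
Result: 209.9393 kg/day


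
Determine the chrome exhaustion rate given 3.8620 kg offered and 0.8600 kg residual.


Formula: Uptake = (offered - residual) / offered * 100
Substituting: Uptake = (3.8620 - 0.8600) / 3.8620 * 100
Result: 77.7317 %


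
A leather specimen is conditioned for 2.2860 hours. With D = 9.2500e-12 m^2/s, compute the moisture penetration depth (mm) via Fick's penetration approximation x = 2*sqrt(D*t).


t = 2.2860 hr * 3600 = 8229.6000 s
D * t = 9.2500e-12 * 8229.6000 = 7.6124e-08
x = 2 * sqrt(D*t) = 2 * sqrt(7.6124e-08) = 5.5181e-04 m = 0.5518 mm


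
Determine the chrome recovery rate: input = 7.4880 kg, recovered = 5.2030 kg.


Formula: Recovery = recovered / input * 100
Substituting: Recovery = 5.2030 / 7.4880 * 100
Result: 69.4845 %


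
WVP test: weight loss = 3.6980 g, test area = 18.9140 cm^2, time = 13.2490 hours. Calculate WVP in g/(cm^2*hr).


Formula: WVP = loss / (area * time)
Substituting: WVP = 3.6980 / (18.9140 * 13.2490)
Result: 0.0147571 g/(cm^2*hr)


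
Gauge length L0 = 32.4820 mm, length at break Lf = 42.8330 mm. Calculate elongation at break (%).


Formula: Elongation = (Lf - L0) / L0 * 100
Substituting: Elongation = (42.8330 - 32.4820) / 32.4820 * 100
Result: 31.8669 %


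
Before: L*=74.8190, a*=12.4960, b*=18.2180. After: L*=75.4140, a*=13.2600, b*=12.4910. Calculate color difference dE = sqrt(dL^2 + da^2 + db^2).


dL = 0.5950, da = 0.7640, db = -5.7270
dE = sqrt(0.5950^2 + 0.7640^2 + (-5.7270)^2) = 5.8083


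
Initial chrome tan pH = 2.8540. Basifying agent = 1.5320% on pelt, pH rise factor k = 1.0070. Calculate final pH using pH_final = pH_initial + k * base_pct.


Formula: pH_final = pH_initial + k * base_pct
Substituting: pH_final = 2.8540 + 1.0070 * 1.5320
Result: 4.3967


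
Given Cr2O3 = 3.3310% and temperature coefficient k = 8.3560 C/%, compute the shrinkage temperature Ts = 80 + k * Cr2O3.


Formula: Ts = 80 + k * Cr2O3
Substituting: Ts = 80 + 8.3560 * 3.3310
Result: 107.8338 C


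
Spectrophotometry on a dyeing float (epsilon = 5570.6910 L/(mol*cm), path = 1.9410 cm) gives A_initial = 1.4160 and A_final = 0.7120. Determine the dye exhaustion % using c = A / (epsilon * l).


c_initial = A_i / (epsilon * l) = 1.4160 / (5570.6910 * 1.9410) = 1.3096e-04 mol/L
c_final = A_f / (epsilon * l) = 0.7120 / (5570.6910 * 1.9410) = 6.5848e-05 mol/L
Exhaustion = (c_initial - c_final) / c_initial * 100 = (1.3096e-04 - 6.5848e-05) / 1.3096e-04 * 100 = 49.7175 %


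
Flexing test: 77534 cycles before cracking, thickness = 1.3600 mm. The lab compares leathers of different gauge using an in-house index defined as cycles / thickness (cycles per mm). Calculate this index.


Formula: Index = cycles / thickness
Substituting: Index = 77534 / 1.3600
Result: 57010.2941 cycles/mm


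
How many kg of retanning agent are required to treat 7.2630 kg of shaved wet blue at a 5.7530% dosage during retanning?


Formula: Retan = substrate * pct / 100
Substituting: Retan = 7.2630 * 5.7530 / 100
Result: 0.4178 kg


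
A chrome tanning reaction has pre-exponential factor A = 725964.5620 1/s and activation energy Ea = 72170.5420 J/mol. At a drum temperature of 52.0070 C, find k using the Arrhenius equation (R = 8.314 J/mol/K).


T_K = T_C + 273.15 = 52.0070 + 273.15 = 325.1570 K
exponent = -Ea / (R * T_K) = -72170.5420 / (8.314 * 325.1570) = -26.6967
k = A * exp(exponent) = 725964.5620 * exp(-26.6967) = 1.8480e-06 1/s


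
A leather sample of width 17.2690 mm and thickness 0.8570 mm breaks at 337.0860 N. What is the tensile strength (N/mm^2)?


Formula: TS = force / (width * thickness)
Substituting: TS = 337.0860 / (17.2690 * 0.8570)
Result: 22.7768 N/mm^2


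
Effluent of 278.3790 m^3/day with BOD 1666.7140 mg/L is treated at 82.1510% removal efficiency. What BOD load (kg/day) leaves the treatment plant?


Load_in = volume * conc / 1000 = 278.3790 * 1666.7140 / 1000 = 463.9782 kg/day
Removed = Load_in * eff / 100 = 463.9782 * 82.1510 / 100 = 381.1627 kg/day
Load_out = Load_in - Removed = 463.9782 - 381.1627 = 82.8155 kg/day


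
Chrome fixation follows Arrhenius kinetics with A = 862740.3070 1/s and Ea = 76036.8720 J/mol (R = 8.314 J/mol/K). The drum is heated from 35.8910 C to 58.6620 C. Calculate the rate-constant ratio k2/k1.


T1 = 35.8910 + 273.15 = 309.0410 K; T2 = 58.6620 + 273.15 = 331.8120 K
k1 = A * exp(-Ea/(R*T1)) = 862740.3070 * exp(-76036.8720/(8.314*309.0410)) = 1.2121e-07 1/s
k2 = A * exp(-Ea/(R*T2)) = 862740.3070 * exp(-76036.8720/(8.314*331.8120)) = 9.2372e-07 1/s
k2/k1 = 9.2372e-07 / 1.2121e-07 = 7.6209


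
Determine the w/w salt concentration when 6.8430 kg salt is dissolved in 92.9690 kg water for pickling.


Formula: Conc = salt / (water + salt) * 100
Substituting: Conc = 6.8430 / (92.9690 + 6.8430) * 100
Result: 6.8559 %


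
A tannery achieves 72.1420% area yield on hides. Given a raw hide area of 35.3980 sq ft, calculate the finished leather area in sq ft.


Formula: finished = raw * yield / 100
Substituting: finished = 35.3980 * 72.1420 / 100
Result: 25.5368 sq ft


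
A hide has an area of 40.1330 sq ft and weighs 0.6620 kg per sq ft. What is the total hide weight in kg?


Formula: Weight = area * weight_per_sqft
Substituting: Weight = 40.1330 * 0.6620
Result: 26.5680 kg


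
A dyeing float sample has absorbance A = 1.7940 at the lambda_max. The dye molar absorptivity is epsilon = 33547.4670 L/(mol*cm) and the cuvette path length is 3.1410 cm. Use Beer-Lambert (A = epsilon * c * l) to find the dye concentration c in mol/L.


Formula: c = A / (epsilon * l)
Substituting: c = 1.7940 / (33547.4670 * 3.1410)
Result: 1.7025e-05 mol/L


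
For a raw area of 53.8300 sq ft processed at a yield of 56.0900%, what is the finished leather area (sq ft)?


Formula: finished = raw * yield / 100
Substituting: finished = 53.8300 * 56.0900 / 100
Result: 30.1932 sq ft


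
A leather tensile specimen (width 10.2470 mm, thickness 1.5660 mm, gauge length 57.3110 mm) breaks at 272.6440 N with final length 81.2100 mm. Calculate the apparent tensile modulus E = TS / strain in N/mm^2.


TS = F / (w * t) = 272.6440 / (10.2470 * 1.5660) = 16.9906 N/mm^2
strain = (Lf - L0) / L0 = (81.2100 - 57.3110) / 57.3110 = 0.4170
E = TS / strain = 16.9906 / 0.4170 = 40.7442 N/mm^2


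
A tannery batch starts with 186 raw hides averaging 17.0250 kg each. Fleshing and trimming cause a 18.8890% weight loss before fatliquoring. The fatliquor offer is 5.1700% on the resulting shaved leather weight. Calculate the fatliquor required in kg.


Total_raw = N * avg_wt = 186 * 17.0250 = 3166.6500 kg
Substrate = Total_raw * (1 - loss/100) = 3166.6500 * (1 - 18.8890/100) = 2568.5015 kg
Fat = Substrate * pct / 100 = 2568.5015 * 5.1700 / 100 = 132.7915 kg


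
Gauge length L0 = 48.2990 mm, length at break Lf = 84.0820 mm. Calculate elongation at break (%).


Formula: Elongation = (Lf - L0) / L0 * 100
Substituting: Elongation = (84.0820 - 48.2990) / 48.2990 * 100
Result: 74.0864 %


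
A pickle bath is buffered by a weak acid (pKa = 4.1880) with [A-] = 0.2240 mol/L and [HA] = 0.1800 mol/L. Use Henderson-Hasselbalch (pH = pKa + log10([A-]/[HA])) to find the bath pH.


ratio = [A-] / [HA] = 0.2240 / 0.1800 = 1.2444
log10(ratio) = 0.0949755
pH = pKa + log10(ratio) = 4.1880 + 0.0949755 = 4.2830


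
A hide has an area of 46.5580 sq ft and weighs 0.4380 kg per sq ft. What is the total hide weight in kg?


Formula: Weight = area * weight_per_sqft
Substituting: Weight = 46.5580 * 0.4380
Result: 20.3924 kg


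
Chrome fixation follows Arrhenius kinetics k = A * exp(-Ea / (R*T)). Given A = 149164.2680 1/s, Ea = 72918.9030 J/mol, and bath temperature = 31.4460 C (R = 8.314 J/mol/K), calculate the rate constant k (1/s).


T_K = T_C + 273.15 = 31.4460 + 273.15 = 304.5960 K
exponent = -Ea / (R * T_K) = -72918.9030 / (8.314 * 304.5960) = -28.7943
k = A * exp(exponent) = 149164.2680 * exp(-28.7943) = 4.6610e-08 1/s
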